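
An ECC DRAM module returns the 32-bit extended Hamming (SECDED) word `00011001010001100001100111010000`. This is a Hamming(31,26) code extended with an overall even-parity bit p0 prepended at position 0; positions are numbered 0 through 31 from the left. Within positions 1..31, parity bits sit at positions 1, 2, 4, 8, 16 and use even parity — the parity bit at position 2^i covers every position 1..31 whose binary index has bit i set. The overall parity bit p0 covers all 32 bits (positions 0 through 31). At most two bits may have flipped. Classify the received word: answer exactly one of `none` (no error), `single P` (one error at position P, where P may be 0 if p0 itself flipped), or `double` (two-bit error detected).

s1: b1⊕b3⊕b5⊕b7⊕b9⊕b11⊕b13⊕b15⊕b17⊕b19⊕b21⊕b23⊕b25⊕b27⊕b29⊕b31 = 0⊕1⊕0⊕1⊕1⊕0⊕1⊕0⊕0⊕1⊕0⊕1⊕1⊕1⊕0⊕0 = 0
s2: b2⊕b3⊕b6⊕b7⊕b10⊕b11⊕b14⊕b15⊕b18⊕b19⊕b22⊕b23⊕b26⊕b27⊕b30⊕b31 = 0⊕1⊕0⊕1⊕0⊕0⊕1⊕0⊕0⊕1⊕0⊕1⊕0⊕1⊕0⊕0 = 0
s4: b4⊕b5⊕b6⊕b7⊕b12⊕b13⊕b14⊕b15⊕b20⊕b21⊕b22⊕b23⊕b28⊕b29⊕b30⊕b31 = 1⊕0⊕0⊕1⊕0⊕1⊕1⊕0⊕1⊕0⊕0⊕1⊕0⊕0⊕0⊕0 = 0
s8: b8⊕b9⊕b10⊕b11⊕b12⊕b13⊕b14⊕b15⊕b24⊕b25⊕b26⊕b27⊕b28⊕b29⊕b30⊕b31 = 0⊕1⊕0⊕0⊕0⊕1⊕1⊕0⊕1⊕1⊕0⊕1⊕0⊕0⊕0⊕0 = 0
s16: b16⊕b17⊕b18⊕b19⊕b20⊕b21⊕b22⊕b23⊕b24⊕b25⊕b26⊕b27⊕b28⊕b29⊕b30⊕b31 = 0⊕0⊕0⊕1⊕1⊕0⊕0⊕1⊕1⊕1⊕0⊕1⊕0⊕0⊕0⊕0 = 0
Syndrome (s16...s1) = 00000 → position 0 (no error).
Overall parity (XOR of all 32 bits, including p0): 0⊕0⊕0⊕1⊕1⊕0⊕0⊕1⊕0⊕1⊕0⊕0⊕0⊕1⊕1⊕0⊕0⊕0⊕0⊕1⊕1⊕0⊕0⊕1⊕1⊕1⊕0⊕1⊕0⊕0⊕0⊕0 = 0
Overall=0, syndrome position=0 → no error.

none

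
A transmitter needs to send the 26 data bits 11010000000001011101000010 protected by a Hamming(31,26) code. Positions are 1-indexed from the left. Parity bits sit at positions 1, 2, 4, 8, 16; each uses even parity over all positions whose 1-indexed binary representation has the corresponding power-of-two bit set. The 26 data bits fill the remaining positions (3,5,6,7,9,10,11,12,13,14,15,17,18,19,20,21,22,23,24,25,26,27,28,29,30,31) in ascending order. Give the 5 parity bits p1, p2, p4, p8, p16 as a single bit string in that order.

10000

Place data bits at non-power-of-two positions: b3=1, b5=1, b6=0, b7=1, b9=0, b10=0, b11=0, b12=0, b13=0, b14=0, b15=0, b17=0, b18=0, b19=1, b20=0, b21=1, b22=1, b23=1, b24=0, b25=1, b26=0, b27=0, b28=0, b29=0, b30=1, b31=0.
p1 = XOR of data positions {3,5,7,9,11,13,15,17,19,21,23,25,27,29,31} = 1⊕1⊕1⊕0⊕0⊕0⊕0⊕0⊕1⊕1⊕1⊕1⊕0⊕0⊕0 = 1
p2 = XOR of data positions {3,6,7,10,11,14,15,18,19,22,23,26,27,30,31} = 1⊕0⊕1⊕0⊕0⊕0⊕0⊕0⊕1⊕1⊕1⊕0⊕0⊕1⊕0 = 0
p4 = XOR of data positions {5,6,7,12,13,14,15,20,21,22,23,28,29,30,31} = 1⊕0⊕1⊕0⊕0⊕0⊕0⊕0⊕1⊕1⊕1⊕0⊕0⊕1⊕0 = 0
p8 = XOR of data positions {9,10,11,12,13,14,15,24,25,26,27,28,29,30,31} = 0⊕0⊕0⊕0⊕0⊕0⊕0⊕0⊕1⊕0⊕0⊕0⊕0⊕1⊕0 = 0
p16 = XOR of data positions {17,18,19,20,21,22,23,24,25,26,27,28,29,30,31} = 0⊕0⊕1⊕0⊕1⊕1⊕1⊕0⊕1⊕0⊕0⊕0⊕0⊕1⊕0 = 0
Parity bits p1,p2,p4,p8,p16 = 10000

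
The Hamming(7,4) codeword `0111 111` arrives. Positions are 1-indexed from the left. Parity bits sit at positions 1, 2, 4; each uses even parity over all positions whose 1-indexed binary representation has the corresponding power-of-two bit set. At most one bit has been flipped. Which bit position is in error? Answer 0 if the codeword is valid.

s1: b1⊕b3⊕b5⊕b7 = 0⊕1⊕1⊕1 = 1
s2: b2⊕b3⊕b6⊕b7 = 1⊕1⊕1⊕1 = 0
s4: b4⊕b5⊕b6⊕b7 = 1⊕1⊕1⊕1 = 0
Syndrome (s4...s1) = 001 → position 1.

1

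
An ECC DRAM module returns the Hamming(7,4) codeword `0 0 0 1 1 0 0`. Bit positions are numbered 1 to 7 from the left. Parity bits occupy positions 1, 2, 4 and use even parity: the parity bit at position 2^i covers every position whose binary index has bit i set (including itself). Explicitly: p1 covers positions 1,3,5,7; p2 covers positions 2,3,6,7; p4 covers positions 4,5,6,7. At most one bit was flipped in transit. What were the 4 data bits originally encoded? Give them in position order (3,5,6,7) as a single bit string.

0100

s1: b1⊕b3⊕b5⊕b7 = 0⊕0⊕1⊕0 = 1
s2: b2⊕b3⊕b6⊕b7 = 0⊕0⊕0⊕0 = 0
s4: b4⊕b5⊕b6⊕b7 = 1⊕1⊕0⊕0 = 0
Syndrome (s4...s1) = 001 → position 1.
Flip bit 1: corrected codeword = 1001100
Data bits at positions 3,5,6,7: 0100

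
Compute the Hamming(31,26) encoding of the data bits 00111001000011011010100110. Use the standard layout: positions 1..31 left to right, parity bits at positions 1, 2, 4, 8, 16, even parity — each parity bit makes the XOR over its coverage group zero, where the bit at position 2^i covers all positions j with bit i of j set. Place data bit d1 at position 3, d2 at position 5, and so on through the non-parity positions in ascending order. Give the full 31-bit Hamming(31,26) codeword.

Place data bits at non-power-of-two positions: b3=0, b5=0, b6=1, b7=1, b9=1, b10=0, b11=0, b12=1, b13=0, b14=0, b15=0, b17=0, b18=1, b19=1, b20=0, b21=1, b22=1, b23=0, b24=1, b25=0, b26=1, b27=0, b28=0, b29=1, b30=1, b31=0.
p1 = XOR of data positions {3,5,7,9,11,13,15,17,19,21,23,25,27,29,31} = 0⊕0⊕1⊕1⊕0⊕0⊕0⊕0⊕1⊕1⊕0⊕0⊕0⊕1⊕0 = 1
p2 = XOR of data positions {3,6,7,10,11,14,15,18,19,22,23,26,27,30,31} = 0⊕1⊕1⊕0⊕0⊕0⊕0⊕1⊕1⊕1⊕0⊕1⊕0⊕1⊕0 = 1
p4 = XOR of data positions {5,6,7,12,13,14,15,20,21,22,23,28,29,30,31} = 0⊕1⊕1⊕1⊕0⊕0⊕0⊕0⊕1⊕1⊕0⊕0⊕1⊕1⊕0 = 1
p8 = XOR of data positions {9,10,11,12,13,14,15,24,25,26,27,28,29,30,31} = 1⊕0⊕0⊕1⊕0⊕0⊕0⊕1⊕0⊕1⊕0⊕0⊕1⊕1⊕0 = 0
p16 = XOR of data positions {17,18,19,20,21,22,23,24,25,26,27,28,29,30,31} = 0⊕1⊕1⊕0⊕1⊕1⊕0⊕1⊕0⊕1⊕0⊕0⊕1⊕1⊕0 = 0
Codeword b1..b31 = 1101011010010000011011010100110

1101011010010000011011010100110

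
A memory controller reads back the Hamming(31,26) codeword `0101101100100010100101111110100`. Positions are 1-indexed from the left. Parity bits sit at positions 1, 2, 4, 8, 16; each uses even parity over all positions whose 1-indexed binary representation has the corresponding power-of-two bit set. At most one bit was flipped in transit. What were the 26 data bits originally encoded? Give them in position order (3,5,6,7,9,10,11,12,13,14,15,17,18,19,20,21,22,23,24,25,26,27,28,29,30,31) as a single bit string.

s1: b1⊕b3⊕b5⊕b7⊕b9⊕b11⊕b13⊕b15⊕b17⊕b19⊕b21⊕b23⊕b25⊕b27⊕b29⊕b31 = 0⊕0⊕1⊕1⊕0⊕1⊕0⊕1⊕1⊕0⊕0⊕1⊕1⊕1⊕1⊕0 = 1
s2: b2⊕b3⊕b6⊕b7⊕b10⊕b11⊕b14⊕b15⊕b18⊕b19⊕b22⊕b23⊕b26⊕b27⊕b30⊕b31 = 1⊕0⊕0⊕1⊕0⊕1⊕0⊕1⊕0⊕0⊕1⊕1⊕1⊕1⊕0⊕0 = 0
s4: b4⊕b5⊕b6⊕b7⊕b12⊕b13⊕b14⊕b15⊕b20⊕b21⊕b22⊕b23⊕b28⊕b29⊕b30⊕b31 = 1⊕1⊕0⊕1⊕0⊕0⊕0⊕1⊕1⊕0⊕1⊕1⊕0⊕1⊕0⊕0 = 0
s8: b8⊕b9⊕b10⊕b11⊕b12⊕b13⊕b14⊕b15⊕b24⊕b25⊕b26⊕b27⊕b28⊕b29⊕b30⊕b31 = 1⊕0⊕0⊕1⊕0⊕0⊕0⊕1⊕1⊕1⊕1⊕1⊕0⊕1⊕0⊕0 = 0
s16: b16⊕b17⊕b18⊕b19⊕b20⊕b21⊕b22⊕b23⊕b24⊕b25⊕b26⊕b27⊕b28⊕b29⊕b30⊕b31 = 0⊕1⊕0⊕0⊕1⊕0⊕1⊕1⊕1⊕1⊕1⊕1⊕0⊕1⊕0⊕0 = 1
Syndrome (s16...s1) = 10001 → position 17.
Flip bit 17: corrected codeword = 0101101100100010000101111110100
Data bits at positions 3,5,6,7,9,10,11,12,13,14,15,17,18,19,20,21,22,23,24,25,26,27,28,29,30,31: 01010010001000101111110100

01010010001000101111110100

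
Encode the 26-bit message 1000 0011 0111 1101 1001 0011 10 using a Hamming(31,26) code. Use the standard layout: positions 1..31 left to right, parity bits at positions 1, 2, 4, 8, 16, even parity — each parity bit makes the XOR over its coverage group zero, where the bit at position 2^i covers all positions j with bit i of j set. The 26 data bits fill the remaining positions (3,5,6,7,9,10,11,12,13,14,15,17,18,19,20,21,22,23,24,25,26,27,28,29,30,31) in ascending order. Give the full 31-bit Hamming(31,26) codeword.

0010000000110111111011001001110

Place data bits at non-power-of-two positions: b3=1, b5=0, b6=0, b7=0, b9=0, b10=0, b11=1, b12=1, b13=0, b14=1, b15=1, b17=1, b18=1, b19=1, b20=0, b21=1, b22=1, b23=0, b24=0, b25=1, b26=0, b27=0, b28=1, b29=1, b30=1, b31=0.
p1 = XOR of data positions {3,5,7,9,11,13,15,17,19,21,23,25,27,29,31} = 1⊕0⊕0⊕0⊕1⊕0⊕1⊕1⊕1⊕1⊕0⊕1⊕0⊕1⊕0 = 0
p2 = XOR of data positions {3,6,7,10,11,14,15,18,19,22,23,26,27,30,31} = 1⊕0⊕0⊕0⊕1⊕1⊕1⊕1⊕1⊕1⊕0⊕0⊕0⊕1⊕0 = 0
p4 = XOR of data positions {5,6,7,12,13,14,15,20,21,22,23,28,29,30,31} = 0⊕0⊕0⊕1⊕0⊕1⊕1⊕0⊕1⊕1⊕0⊕1⊕1⊕1⊕0 = 0
p8 = XOR of data positions {9,10,11,12,13,14,15,24,25,26,27,28,29,30,31} = 0⊕0⊕1⊕1⊕0⊕1⊕1⊕0⊕1⊕0⊕0⊕1⊕1⊕1⊕0 = 0
p16 = XOR of data positions {17,18,19,20,21,22,23,24,25,26,27,28,29,30,31} = 1⊕1⊕1⊕0⊕1⊕1⊕0⊕0⊕1⊕0⊕0⊕1⊕1⊕1⊕0 = 1
Codeword b1..b31 = 0010000000110111111011001001110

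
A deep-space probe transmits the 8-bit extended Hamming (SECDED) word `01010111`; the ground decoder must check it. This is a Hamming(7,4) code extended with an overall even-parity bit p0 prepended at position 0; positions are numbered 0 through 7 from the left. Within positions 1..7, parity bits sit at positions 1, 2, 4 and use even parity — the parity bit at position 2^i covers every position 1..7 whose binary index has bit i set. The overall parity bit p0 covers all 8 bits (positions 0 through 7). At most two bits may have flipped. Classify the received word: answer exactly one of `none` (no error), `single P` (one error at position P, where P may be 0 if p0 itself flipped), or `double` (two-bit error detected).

s1: b1⊕b3⊕b5⊕b7 = 1⊕1⊕1⊕1 = 0
s2: b2⊕b3⊕b6⊕b7 = 0⊕1⊕1⊕1 = 1
s4: b4⊕b5⊕b6⊕b7 = 0⊕1⊕1⊕1 = 1
Syndrome (s4...s1) = 110 → position 6.
Overall parity (XOR of all 8 bits, including p0): 0⊕1⊕0⊕1⊕0⊕1⊕1⊕1 = 1
Overall=1, syndrome position=6 → single-bit error at position 6.

single 6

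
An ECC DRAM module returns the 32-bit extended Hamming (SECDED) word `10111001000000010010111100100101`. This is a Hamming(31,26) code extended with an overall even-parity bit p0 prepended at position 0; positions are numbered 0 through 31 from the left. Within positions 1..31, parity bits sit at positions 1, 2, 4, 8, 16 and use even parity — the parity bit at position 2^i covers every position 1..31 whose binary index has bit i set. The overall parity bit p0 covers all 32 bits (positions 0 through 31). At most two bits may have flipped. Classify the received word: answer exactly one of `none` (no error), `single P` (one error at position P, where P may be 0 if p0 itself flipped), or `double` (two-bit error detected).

s1: b1⊕b3⊕b5⊕b7⊕b9⊕b11⊕b13⊕b15⊕b17⊕b19⊕b21⊕b23⊕b25⊕b27⊕b29⊕b31 = 0⊕1⊕0⊕1⊕0⊕0⊕0⊕1⊕0⊕0⊕1⊕1⊕0⊕0⊕1⊕1 = 1
s2: b2⊕b3⊕b6⊕b7⊕b10⊕b11⊕b14⊕b15⊕b18⊕b19⊕b22⊕b23⊕b26⊕b27⊕b30⊕b31 = 1⊕1⊕0⊕1⊕0⊕0⊕0⊕1⊕1⊕0⊕1⊕1⊕1⊕0⊕0⊕1 = 1
s4: b4⊕b5⊕b6⊕b7⊕b12⊕b13⊕b14⊕b15⊕b20⊕b21⊕b22⊕b23⊕b28⊕b29⊕b30⊕b31 = 1⊕0⊕0⊕1⊕0⊕0⊕0⊕1⊕1⊕1⊕1⊕1⊕0⊕1⊕0⊕1 = 1
s8: b8⊕b9⊕b10⊕b11⊕b12⊕b13⊕b14⊕b15⊕b24⊕b25⊕b26⊕b27⊕b28⊕b29⊕b30⊕b31 = 0⊕0⊕0⊕0⊕0⊕0⊕0⊕1⊕0⊕0⊕1⊕0⊕0⊕1⊕0⊕1 = 0
s16: b16⊕b17⊕b18⊕b19⊕b20⊕b21⊕b22⊕b23⊕b24⊕b25⊕b26⊕b27⊕b28⊕b29⊕b30⊕b31 = 0⊕0⊕1⊕0⊕1⊕1⊕1⊕1⊕0⊕0⊕1⊕0⊕0⊕1⊕0⊕1 = 0
Syndrome (s16...s1) = 00111 → position 7.
Overall parity (XOR of all 32 bits, including p0): 1⊕0⊕1⊕1⊕1⊕0⊕0⊕1⊕0⊕0⊕0⊕0⊕0⊕0⊕0⊕1⊕0⊕0⊕1⊕0⊕1⊕1⊕1⊕1⊕0⊕0⊕1⊕0⊕0⊕1⊕0⊕1 = 0
Overall=0, syndrome position=7 → double-bit error detected (uncorrectable).

double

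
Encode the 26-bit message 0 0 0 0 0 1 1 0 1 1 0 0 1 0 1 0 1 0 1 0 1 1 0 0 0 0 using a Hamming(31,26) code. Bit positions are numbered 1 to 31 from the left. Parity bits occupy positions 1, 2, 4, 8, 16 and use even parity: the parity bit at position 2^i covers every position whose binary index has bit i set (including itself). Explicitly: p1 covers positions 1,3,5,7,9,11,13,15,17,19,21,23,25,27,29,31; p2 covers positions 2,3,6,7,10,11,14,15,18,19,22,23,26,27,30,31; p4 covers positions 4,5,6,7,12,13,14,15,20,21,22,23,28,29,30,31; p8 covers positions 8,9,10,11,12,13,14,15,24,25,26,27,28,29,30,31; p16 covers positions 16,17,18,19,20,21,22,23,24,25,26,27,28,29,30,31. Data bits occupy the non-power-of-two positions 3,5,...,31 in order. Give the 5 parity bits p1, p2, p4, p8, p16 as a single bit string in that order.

11010

Place data bits at non-power-of-two positions: b3=0, b5=0, b6=0, b7=0, b9=0, b10=1, b11=1, b12=0, b13=1, b14=1, b15=0, b17=0, b18=1, b19=0, b20=1, b21=0, b22=1, b23=0, b24=1, b25=0, b26=1, b27=1, b28=0, b29=0, b30=0, b31=0.
p1 = XOR of data positions {3,5,7,9,11,13,15,17,19,21,23,25,27,29,31} = 0⊕0⊕0⊕0⊕1⊕1⊕0⊕0⊕0⊕0⊕0⊕0⊕1⊕0⊕0 = 1
p2 = XOR of data positions {3,6,7,10,11,14,15,18,19,22,23,26,27,30,31} = 0⊕0⊕0⊕1⊕1⊕1⊕0⊕1⊕0⊕1⊕0⊕1⊕1⊕0⊕0 = 1
p4 = XOR of data positions {5,6,7,12,13,14,15,20,21,22,23,28,29,30,31} = 0⊕0⊕0⊕0⊕1⊕1⊕0⊕1⊕0⊕1⊕0⊕0⊕0⊕0⊕0 = 0
p8 = XOR of data positions {9,10,11,12,13,14,15,24,25,26,27,28,29,30,31} = 0⊕1⊕1⊕0⊕1⊕1⊕0⊕1⊕0⊕1⊕1⊕0⊕0⊕0⊕0 = 1
p16 = XOR of data positions {17,18,19,20,21,22,23,24,25,26,27,28,29,30,31} = 0⊕1⊕0⊕1⊕0⊕1⊕0⊕1⊕0⊕1⊕1⊕0⊕0⊕0⊕0 = 0
Parity bits p1,p2,p4,p8,p16 = 11010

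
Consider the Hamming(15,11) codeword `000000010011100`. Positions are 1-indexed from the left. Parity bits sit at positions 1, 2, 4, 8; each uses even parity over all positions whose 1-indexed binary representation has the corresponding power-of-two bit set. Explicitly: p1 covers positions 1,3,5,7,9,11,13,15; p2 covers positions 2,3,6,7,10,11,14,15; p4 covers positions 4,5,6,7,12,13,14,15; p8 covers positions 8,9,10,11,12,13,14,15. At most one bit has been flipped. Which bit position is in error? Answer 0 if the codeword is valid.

s1: b1⊕b3⊕b5⊕b7⊕b9⊕b11⊕b13⊕b15 = 0⊕0⊕0⊕0⊕0⊕1⊕1⊕0 = 0
s2: b2⊕b3⊕b6⊕b7⊕b10⊕b11⊕b14⊕b15 = 0⊕0⊕0⊕0⊕0⊕1⊕0⊕0 = 1
s4: b4⊕b5⊕b6⊕b7⊕b12⊕b13⊕b14⊕b15 = 0⊕0⊕0⊕0⊕1⊕1⊕0⊕0 = 0
s8: b8⊕b9⊕b10⊕b11⊕b12⊕b13⊕b14⊕b15 = 1⊕0⊕0⊕1⊕1⊕1⊕0⊕0 = 0
Syndrome (s8...s1) = 0010 → position 2.

2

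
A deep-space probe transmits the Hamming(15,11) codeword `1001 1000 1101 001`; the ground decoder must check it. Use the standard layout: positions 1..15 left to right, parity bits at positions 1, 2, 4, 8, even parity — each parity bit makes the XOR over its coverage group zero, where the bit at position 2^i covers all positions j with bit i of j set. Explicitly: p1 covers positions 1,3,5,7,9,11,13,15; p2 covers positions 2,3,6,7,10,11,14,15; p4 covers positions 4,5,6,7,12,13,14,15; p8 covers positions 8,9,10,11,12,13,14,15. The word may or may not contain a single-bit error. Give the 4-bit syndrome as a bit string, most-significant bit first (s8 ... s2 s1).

0000

s1: b1⊕b3⊕b5⊕b7⊕b9⊕b11⊕b13⊕b15 = 1⊕0⊕1⊕0⊕1⊕0⊕0⊕1 = 0
s2: b2⊕b3⊕b6⊕b7⊕b10⊕b11⊕b14⊕b15 = 0⊕0⊕0⊕0⊕1⊕0⊕0⊕1 = 0
s4: b4⊕b5⊕b6⊕b7⊕b12⊕b13⊕b14⊕b15 = 1⊕1⊕0⊕0⊕1⊕0⊕0⊕1 = 0
s8: b8⊕b9⊕b10⊕b11⊕b12⊕b13⊕b14⊕b15 = 0⊕1⊕1⊕0⊕1⊕0⊕0⊕1 = 0
Syndrome (s8...s1) = 0000 → position 0 (no error).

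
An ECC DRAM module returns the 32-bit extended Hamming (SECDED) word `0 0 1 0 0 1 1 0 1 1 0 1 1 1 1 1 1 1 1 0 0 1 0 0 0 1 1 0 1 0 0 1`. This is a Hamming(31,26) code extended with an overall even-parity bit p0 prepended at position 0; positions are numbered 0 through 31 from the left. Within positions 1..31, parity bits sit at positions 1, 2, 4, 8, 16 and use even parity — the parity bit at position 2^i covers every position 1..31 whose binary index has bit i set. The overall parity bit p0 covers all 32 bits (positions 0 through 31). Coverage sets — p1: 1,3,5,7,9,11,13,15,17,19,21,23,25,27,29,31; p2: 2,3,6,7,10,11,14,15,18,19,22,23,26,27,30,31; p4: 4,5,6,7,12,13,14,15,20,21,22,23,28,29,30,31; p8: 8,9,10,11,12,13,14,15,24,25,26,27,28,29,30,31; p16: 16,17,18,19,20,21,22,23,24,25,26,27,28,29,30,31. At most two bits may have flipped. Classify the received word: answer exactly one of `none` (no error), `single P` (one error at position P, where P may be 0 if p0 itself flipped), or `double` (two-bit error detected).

s1: b1⊕b3⊕b5⊕b7⊕b9⊕b11⊕b13⊕b15⊕b17⊕b19⊕b21⊕b23⊕b25⊕b27⊕b29⊕b31 = 0⊕0⊕1⊕0⊕1⊕1⊕1⊕1⊕1⊕0⊕1⊕0⊕1⊕0⊕0⊕1 = 1
s2: b2⊕b3⊕b6⊕b7⊕b10⊕b11⊕b14⊕b15⊕b18⊕b19⊕b22⊕b23⊕b26⊕b27⊕b30⊕b31 = 1⊕0⊕1⊕0⊕0⊕1⊕1⊕1⊕1⊕0⊕0⊕0⊕1⊕0⊕0⊕1 = 0
s4: b4⊕b5⊕b6⊕b7⊕b12⊕b13⊕b14⊕b15⊕b20⊕b21⊕b22⊕b23⊕b28⊕b29⊕b30⊕b31 = 0⊕1⊕1⊕0⊕1⊕1⊕1⊕1⊕0⊕1⊕0⊕0⊕1⊕0⊕0⊕1 = 1
s8: b8⊕b9⊕b10⊕b11⊕b12⊕b13⊕b14⊕b15⊕b24⊕b25⊕b26⊕b27⊕b28⊕b29⊕b30⊕b31 = 1⊕1⊕0⊕1⊕1⊕1⊕1⊕1⊕0⊕1⊕1⊕0⊕1⊕0⊕0⊕1 = 1
s16: b16⊕b17⊕b18⊕b19⊕b20⊕b21⊕b22⊕b23⊕b24⊕b25⊕b26⊕b27⊕b28⊕b29⊕b30⊕b31 = 1⊕1⊕1⊕0⊕0⊕1⊕0⊕0⊕0⊕1⊕1⊕0⊕1⊕0⊕0⊕1 = 0
Syndrome (s16...s1) = 01101 → position 13.
Overall parity (XOR of all 32 bits, including p0): 0⊕0⊕1⊕0⊕0⊕1⊕1⊕0⊕1⊕1⊕0⊕1⊕1⊕1⊕1⊕1⊕1⊕1⊕1⊕0⊕0⊕1⊕0⊕0⊕0⊕1⊕1⊕0⊕1⊕0⊕0⊕1 = 0
Overall=0, syndrome position=13 → double-bit error detected (uncorrectable).

double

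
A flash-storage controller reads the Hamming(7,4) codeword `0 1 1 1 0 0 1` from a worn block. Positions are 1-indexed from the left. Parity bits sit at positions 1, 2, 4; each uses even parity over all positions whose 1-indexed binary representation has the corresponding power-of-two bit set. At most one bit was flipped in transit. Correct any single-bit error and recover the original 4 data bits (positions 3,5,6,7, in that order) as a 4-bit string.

s1: b1⊕b3⊕b5⊕b7 = 0⊕1⊕0⊕1 = 0
s2: b2⊕b3⊕b6⊕b7 = 1⊕1⊕0⊕1 = 1
s4: b4⊕b5⊕b6⊕b7 = 1⊕0⊕0⊕1 = 0
Syndrome (s4...s1) = 010 → position 2.
Flip bit 2: corrected codeword = 0011001
Data bits at positions 3,5,6,7: 1001

1001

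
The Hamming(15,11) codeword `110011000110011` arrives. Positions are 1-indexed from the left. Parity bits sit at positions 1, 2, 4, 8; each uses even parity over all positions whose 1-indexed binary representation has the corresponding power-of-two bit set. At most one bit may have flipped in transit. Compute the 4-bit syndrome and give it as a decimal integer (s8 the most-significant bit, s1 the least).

0

s1: b1⊕b3⊕b5⊕b7⊕b9⊕b11⊕b13⊕b15 = 1⊕0⊕1⊕0⊕0⊕1⊕0⊕1 = 0
s2: b2⊕b3⊕b6⊕b7⊕b10⊕b11⊕b14⊕b15 = 1⊕0⊕1⊕0⊕1⊕1⊕1⊕1 = 0
s4: b4⊕b5⊕b6⊕b7⊕b12⊕b13⊕b14⊕b15 = 0⊕1⊕1⊕0⊕0⊕0⊕1⊕1 = 0
s8: b8⊕b9⊕b10⊕b11⊕b12⊕b13⊕b14⊕b15 = 0⊕0⊕1⊕1⊕0⊕0⊕1⊕1 = 0
Syndrome (s8...s1) = 0000 → position 0 (no error).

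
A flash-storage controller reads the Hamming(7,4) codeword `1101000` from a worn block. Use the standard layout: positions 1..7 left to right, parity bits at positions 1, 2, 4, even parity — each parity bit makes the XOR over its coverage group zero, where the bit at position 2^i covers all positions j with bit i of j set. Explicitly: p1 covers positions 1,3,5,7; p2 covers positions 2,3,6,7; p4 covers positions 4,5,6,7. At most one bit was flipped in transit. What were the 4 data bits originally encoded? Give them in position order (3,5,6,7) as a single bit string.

s1: b1⊕b3⊕b5⊕b7 = 1⊕0⊕0⊕0 = 1
s2: b2⊕b3⊕b6⊕b7 = 1⊕0⊕0⊕0 = 1
s4: b4⊕b5⊕b6⊕b7 = 1⊕0⊕0⊕0 = 1
Syndrome (s4...s1) = 111 → position 7.
Flip bit 7: corrected codeword = 1101001
Data bits at positions 3,5,6,7: 0001

0001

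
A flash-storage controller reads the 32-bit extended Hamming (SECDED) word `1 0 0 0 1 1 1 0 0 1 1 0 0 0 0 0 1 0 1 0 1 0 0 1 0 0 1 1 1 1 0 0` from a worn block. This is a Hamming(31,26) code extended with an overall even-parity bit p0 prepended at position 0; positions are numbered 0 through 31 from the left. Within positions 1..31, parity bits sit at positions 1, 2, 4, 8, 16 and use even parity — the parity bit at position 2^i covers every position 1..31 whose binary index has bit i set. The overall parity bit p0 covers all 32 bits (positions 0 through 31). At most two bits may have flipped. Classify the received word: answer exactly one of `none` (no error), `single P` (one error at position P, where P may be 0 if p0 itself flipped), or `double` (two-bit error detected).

s1: b1⊕b3⊕b5⊕b7⊕b9⊕b11⊕b13⊕b15⊕b17⊕b19⊕b21⊕b23⊕b25⊕b27⊕b29⊕b31 = 0⊕0⊕1⊕0⊕1⊕0⊕0⊕0⊕0⊕0⊕0⊕1⊕0⊕1⊕1⊕0 = 1
s2: b2⊕b3⊕b6⊕b7⊕b10⊕b11⊕b14⊕b15⊕b18⊕b19⊕b22⊕b23⊕b26⊕b27⊕b30⊕b31 = 0⊕0⊕1⊕0⊕1⊕0⊕0⊕0⊕1⊕0⊕0⊕1⊕1⊕1⊕0⊕0 = 0
s4: b4⊕b5⊕b6⊕b7⊕b12⊕b13⊕b14⊕b15⊕b20⊕b21⊕b22⊕b23⊕b28⊕b29⊕b30⊕b31 = 1⊕1⊕1⊕0⊕0⊕0⊕0⊕0⊕1⊕0⊕0⊕1⊕1⊕1⊕0⊕0 = 1
s8: b8⊕b9⊕b10⊕b11⊕b12⊕b13⊕b14⊕b15⊕b24⊕b25⊕b26⊕b27⊕b28⊕b29⊕b30⊕b31 = 0⊕1⊕1⊕0⊕0⊕0⊕0⊕0⊕0⊕0⊕1⊕1⊕1⊕1⊕0⊕0 = 0
s16: b16⊕b17⊕b18⊕b19⊕b20⊕b21⊕b22⊕b23⊕b24⊕b25⊕b26⊕b27⊕b28⊕b29⊕b30⊕b31 = 1⊕0⊕1⊕0⊕1⊕0⊕0⊕1⊕0⊕0⊕1⊕1⊕1⊕1⊕0⊕0 = 0
Syndrome (s16...s1) = 00101 → position 5.
Overall parity (XOR of all 32 bits, including p0): 1⊕0⊕0⊕0⊕1⊕1⊕1⊕0⊕0⊕1⊕1⊕0⊕0⊕0⊕0⊕0⊕1⊕0⊕1⊕0⊕1⊕0⊕0⊕1⊕0⊕0⊕1⊕1⊕1⊕1⊕0⊕0 = 0
Overall=0, syndrome position=5 → double-bit error detected (uncorrectable).

double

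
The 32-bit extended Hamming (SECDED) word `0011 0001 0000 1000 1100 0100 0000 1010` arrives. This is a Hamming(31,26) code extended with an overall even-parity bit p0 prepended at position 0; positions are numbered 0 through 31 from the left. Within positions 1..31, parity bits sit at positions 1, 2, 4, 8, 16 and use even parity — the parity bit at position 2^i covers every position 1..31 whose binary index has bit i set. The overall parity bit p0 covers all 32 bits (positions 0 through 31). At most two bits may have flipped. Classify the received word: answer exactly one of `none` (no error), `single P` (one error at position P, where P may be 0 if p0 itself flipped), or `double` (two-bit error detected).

s1: b1⊕b3⊕b5⊕b7⊕b9⊕b11⊕b13⊕b15⊕b17⊕b19⊕b21⊕b23⊕b25⊕b27⊕b29⊕b31 = 0⊕1⊕0⊕1⊕0⊕0⊕0⊕0⊕1⊕0⊕1⊕0⊕0⊕0⊕0⊕0 = 0
s2: b2⊕b3⊕b6⊕b7⊕b10⊕b11⊕b14⊕b15⊕b18⊕b19⊕b22⊕b23⊕b26⊕b27⊕b30⊕b31 = 1⊕1⊕0⊕1⊕0⊕0⊕0⊕0⊕0⊕0⊕0⊕0⊕0⊕0⊕1⊕0 = 0
s4: b4⊕b5⊕b6⊕b7⊕b12⊕b13⊕b14⊕b15⊕b20⊕b21⊕b22⊕b23⊕b28⊕b29⊕b30⊕b31 = 0⊕0⊕0⊕1⊕1⊕0⊕0⊕0⊕0⊕1⊕0⊕0⊕1⊕0⊕1⊕0 = 1
s8: b8⊕b9⊕b10⊕b11⊕b12⊕b13⊕b14⊕b15⊕b24⊕b25⊕b26⊕b27⊕b28⊕b29⊕b30⊕b31 = 0⊕0⊕0⊕0⊕1⊕0⊕0⊕0⊕0⊕0⊕0⊕0⊕1⊕0⊕1⊕0 = 1
s16: b16⊕b17⊕b18⊕b19⊕b20⊕b21⊕b22⊕b23⊕b24⊕b25⊕b26⊕b27⊕b28⊕b29⊕b30⊕b31 = 1⊕1⊕0⊕0⊕0⊕1⊕0⊕0⊕0⊕0⊕0⊕0⊕1⊕0⊕1⊕0 = 1
Syndrome (s16...s1) = 11100 → position 28.
Overall parity (XOR of all 32 bits, including p0): 0⊕0⊕1⊕1⊕0⊕0⊕0⊕1⊕0⊕0⊕0⊕0⊕1⊕0⊕0⊕0⊕1⊕1⊕0⊕0⊕0⊕1⊕0⊕0⊕0⊕0⊕0⊕0⊕1⊕0⊕1⊕0 = 1
Overall=1, syndrome position=28 → single-bit error at position 28.

single 28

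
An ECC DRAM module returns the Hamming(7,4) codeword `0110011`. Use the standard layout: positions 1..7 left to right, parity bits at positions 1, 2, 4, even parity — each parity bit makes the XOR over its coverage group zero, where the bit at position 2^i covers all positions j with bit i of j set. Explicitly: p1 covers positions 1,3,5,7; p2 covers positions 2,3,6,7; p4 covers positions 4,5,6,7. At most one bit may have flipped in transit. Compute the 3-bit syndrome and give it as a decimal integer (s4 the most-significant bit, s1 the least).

0

s1: b1⊕b3⊕b5⊕b7 = 0⊕1⊕0⊕1 = 0
s2: b2⊕b3⊕b6⊕b7 = 1⊕1⊕1⊕1 = 0
s4: b4⊕b5⊕b6⊕b7 = 0⊕0⊕1⊕1 = 0
Syndrome (s4...s1) = 000 → position 0 (no error).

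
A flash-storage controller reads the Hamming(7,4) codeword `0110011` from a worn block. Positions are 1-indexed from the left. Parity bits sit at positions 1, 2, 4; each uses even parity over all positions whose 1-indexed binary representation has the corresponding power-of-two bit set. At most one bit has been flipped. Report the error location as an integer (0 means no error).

s1: b1⊕b3⊕b5⊕b7 = 0⊕1⊕0⊕1 = 0
s2: b2⊕b3⊕b6⊕b7 = 1⊕1⊕1⊕1 = 0
s4: b4⊕b5⊕b6⊕b7 = 0⊕0⊕1⊕1 = 0
Syndrome (s4...s1) = 000 → position 0 (no error).

0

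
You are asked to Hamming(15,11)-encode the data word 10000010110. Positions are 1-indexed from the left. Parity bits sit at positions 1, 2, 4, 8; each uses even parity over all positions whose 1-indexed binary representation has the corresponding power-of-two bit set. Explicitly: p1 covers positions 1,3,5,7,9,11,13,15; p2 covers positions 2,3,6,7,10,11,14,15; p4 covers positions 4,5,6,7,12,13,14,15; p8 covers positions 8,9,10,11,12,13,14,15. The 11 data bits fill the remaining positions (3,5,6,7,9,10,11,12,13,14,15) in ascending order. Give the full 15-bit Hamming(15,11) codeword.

111000010010110

Place data bits at non-power-of-two positions: b3=1, b5=0, b6=0, b7=0, b9=0, b10=0, b11=1, b12=0, b13=1, b14=1, b15=0.
p1 = XOR of data positions {3,5,7,9,11,13,15} = 1⊕0⊕0⊕0⊕1⊕1⊕0 = 1
p2 = XOR of data positions {3,6,7,10,11,14,15} = 1⊕0⊕0⊕0⊕1⊕1⊕0 = 1
p4 = XOR of data positions {5,6,7,12,13,14,15} = 0⊕0⊕0⊕0⊕1⊕1⊕0 = 0
p8 = XOR of data positions {9,10,11,12,13,14,15} = 0⊕0⊕1⊕0⊕1⊕1⊕0 = 1
Codeword b1..b15 = 111000010010110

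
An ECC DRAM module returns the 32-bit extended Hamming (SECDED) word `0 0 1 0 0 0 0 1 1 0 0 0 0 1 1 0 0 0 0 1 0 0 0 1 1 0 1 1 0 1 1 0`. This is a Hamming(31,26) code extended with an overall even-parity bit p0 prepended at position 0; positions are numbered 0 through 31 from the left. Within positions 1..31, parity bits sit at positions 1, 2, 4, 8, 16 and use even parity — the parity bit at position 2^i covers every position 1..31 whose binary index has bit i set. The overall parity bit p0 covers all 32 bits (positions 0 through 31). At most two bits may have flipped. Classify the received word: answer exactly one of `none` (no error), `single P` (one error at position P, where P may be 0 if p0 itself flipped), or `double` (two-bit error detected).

double

s1: b1⊕b3⊕b5⊕b7⊕b9⊕b11⊕b13⊕b15⊕b17⊕b19⊕b21⊕b23⊕b25⊕b27⊕b29⊕b31 = 0⊕0⊕0⊕1⊕0⊕0⊕1⊕0⊕0⊕1⊕0⊕1⊕0⊕1⊕1⊕0 = 0
s2: b2⊕b3⊕b6⊕b7⊕b10⊕b11⊕b14⊕b15⊕b18⊕b19⊕b22⊕b23⊕b26⊕b27⊕b30⊕b31 = 1⊕0⊕0⊕1⊕0⊕0⊕1⊕0⊕0⊕1⊕0⊕1⊕1⊕1⊕1⊕0 = 0
s4: b4⊕b5⊕b6⊕b7⊕b12⊕b13⊕b14⊕b15⊕b20⊕b21⊕b22⊕b23⊕b28⊕b29⊕b30⊕b31 = 0⊕0⊕0⊕1⊕0⊕1⊕1⊕0⊕0⊕0⊕0⊕1⊕0⊕1⊕1⊕0 = 0
s8: b8⊕b9⊕b10⊕b11⊕b12⊕b13⊕b14⊕b15⊕b24⊕b25⊕b26⊕b27⊕b28⊕b29⊕b30⊕b31 = 1⊕0⊕0⊕0⊕0⊕1⊕1⊕0⊕1⊕0⊕1⊕1⊕0⊕1⊕1⊕0 = 0
s16: b16⊕b17⊕b18⊕b19⊕b20⊕b21⊕b22⊕b23⊕b24⊕b25⊕b26⊕b27⊕b28⊕b29⊕b30⊕b31 = 0⊕0⊕0⊕1⊕0⊕0⊕0⊕1⊕1⊕0⊕1⊕1⊕0⊕1⊕1⊕0 = 1
Syndrome (s16...s1) = 10000 → position 16.
Overall parity (XOR of all 32 bits, including p0): 0⊕0⊕1⊕0⊕0⊕0⊕0⊕1⊕1⊕0⊕0⊕0⊕0⊕1⊕1⊕0⊕0⊕0⊕0⊕1⊕0⊕0⊕0⊕1⊕1⊕0⊕1⊕1⊕0⊕1⊕1⊕0 = 0
Overall=0, syndrome position=16 → double-bit error detected (uncorrectable).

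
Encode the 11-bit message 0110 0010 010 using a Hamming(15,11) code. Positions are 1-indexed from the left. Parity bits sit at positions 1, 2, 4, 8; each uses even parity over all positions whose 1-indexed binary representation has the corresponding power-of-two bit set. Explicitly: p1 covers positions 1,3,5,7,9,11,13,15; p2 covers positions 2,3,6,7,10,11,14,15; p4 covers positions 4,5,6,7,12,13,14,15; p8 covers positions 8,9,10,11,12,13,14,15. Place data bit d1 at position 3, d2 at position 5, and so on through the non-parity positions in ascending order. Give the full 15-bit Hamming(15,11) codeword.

Place data bits at non-power-of-two positions: b3=0, b5=1, b6=1, b7=0, b9=0, b10=0, b11=1, b12=0, b13=0, b14=1, b15=0.
p1 = XOR of data positions {3,5,7,9,11,13,15} = 0⊕1⊕0⊕0⊕1⊕0⊕0 = 0
p2 = XOR of data positions {3,6,7,10,11,14,15} = 0⊕1⊕0⊕0⊕1⊕1⊕0 = 1
p4 = XOR of data positions {5,6,7,12,13,14,15} = 1⊕1⊕0⊕0⊕0⊕1⊕0 = 1
p8 = XOR of data positions {9,10,11,12,13,14,15} = 0⊕0⊕1⊕0⊕0⊕1⊕0 = 0
Codeword b1..b15 = 010111000010010

010111000010010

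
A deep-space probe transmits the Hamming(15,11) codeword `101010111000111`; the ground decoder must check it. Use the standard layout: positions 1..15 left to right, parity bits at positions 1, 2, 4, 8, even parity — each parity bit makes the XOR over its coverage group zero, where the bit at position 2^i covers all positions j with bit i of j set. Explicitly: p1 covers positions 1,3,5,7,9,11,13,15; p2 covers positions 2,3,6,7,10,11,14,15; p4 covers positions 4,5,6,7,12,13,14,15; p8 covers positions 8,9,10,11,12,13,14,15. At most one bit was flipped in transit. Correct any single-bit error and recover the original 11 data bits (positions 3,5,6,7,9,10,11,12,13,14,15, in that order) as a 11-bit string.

11011000011

s1: b1⊕b3⊕b5⊕b7⊕b9⊕b11⊕b13⊕b15 = 1⊕1⊕1⊕1⊕1⊕0⊕1⊕1 = 1
s2: b2⊕b3⊕b6⊕b7⊕b10⊕b11⊕b14⊕b15 = 0⊕1⊕0⊕1⊕0⊕0⊕1⊕1 = 0
s4: b4⊕b5⊕b6⊕b7⊕b12⊕b13⊕b14⊕b15 = 0⊕1⊕0⊕1⊕0⊕1⊕1⊕1 = 1
s8: b8⊕b9⊕b10⊕b11⊕b12⊕b13⊕b14⊕b15 = 1⊕1⊕0⊕0⊕0⊕1⊕1⊕1 = 1
Syndrome (s8...s1) = 1101 → position 13.
Flip bit 13: corrected codeword = 101010111000011
Data bits at positions 3,5,6,7,9,10,11,12,13,14,15: 11011000011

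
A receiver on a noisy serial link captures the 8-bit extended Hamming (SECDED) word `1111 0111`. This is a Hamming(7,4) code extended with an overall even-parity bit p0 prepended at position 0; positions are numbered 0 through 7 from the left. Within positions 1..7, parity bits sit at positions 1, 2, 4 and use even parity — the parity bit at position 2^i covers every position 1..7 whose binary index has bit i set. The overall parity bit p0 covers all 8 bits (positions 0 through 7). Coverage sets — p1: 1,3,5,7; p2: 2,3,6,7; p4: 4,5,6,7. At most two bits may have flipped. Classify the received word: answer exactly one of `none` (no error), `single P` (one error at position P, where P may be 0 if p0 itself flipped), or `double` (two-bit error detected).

single 4

s1: b1⊕b3⊕b5⊕b7 = 1⊕1⊕1⊕1 = 0
s2: b2⊕b3⊕b6⊕b7 = 1⊕1⊕1⊕1 = 0
s4: b4⊕b5⊕b6⊕b7 = 0⊕1⊕1⊕1 = 1
Syndrome (s4...s1) = 100 → position 4.
Overall parity (XOR of all 8 bits, including p0): 1⊕1⊕1⊕1⊕0⊕1⊕1⊕1 = 1
Overall=1, syndrome position=4 → single-bit error at position 4.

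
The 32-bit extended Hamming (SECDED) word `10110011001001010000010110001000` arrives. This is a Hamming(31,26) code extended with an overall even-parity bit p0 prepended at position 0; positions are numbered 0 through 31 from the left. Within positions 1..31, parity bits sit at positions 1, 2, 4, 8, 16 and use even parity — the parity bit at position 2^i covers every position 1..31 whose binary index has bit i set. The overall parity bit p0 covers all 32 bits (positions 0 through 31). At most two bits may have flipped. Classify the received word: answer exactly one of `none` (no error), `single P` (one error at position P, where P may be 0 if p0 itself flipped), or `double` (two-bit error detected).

double

s1: b1⊕b3⊕b5⊕b7⊕b9⊕b11⊕b13⊕b15⊕b17⊕b19⊕b21⊕b23⊕b25⊕b27⊕b29⊕b31 = 0⊕1⊕0⊕1⊕0⊕0⊕1⊕1⊕0⊕0⊕1⊕1⊕0⊕0⊕0⊕0 = 0
s2: b2⊕b3⊕b6⊕b7⊕b10⊕b11⊕b14⊕b15⊕b18⊕b19⊕b22⊕b23⊕b26⊕b27⊕b30⊕b31 = 1⊕1⊕1⊕1⊕1⊕0⊕0⊕1⊕0⊕0⊕0⊕1⊕0⊕0⊕0⊕0 = 1
s4: b4⊕b5⊕b6⊕b7⊕b12⊕b13⊕b14⊕b15⊕b20⊕b21⊕b22⊕b23⊕b28⊕b29⊕b30⊕b31 = 0⊕0⊕1⊕1⊕0⊕1⊕0⊕1⊕0⊕1⊕0⊕1⊕1⊕0⊕0⊕0 = 1
s8: b8⊕b9⊕b10⊕b11⊕b12⊕b13⊕b14⊕b15⊕b24⊕b25⊕b26⊕b27⊕b28⊕b29⊕b30⊕b31 = 0⊕0⊕1⊕0⊕0⊕1⊕0⊕1⊕1⊕0⊕0⊕0⊕1⊕0⊕0⊕0 = 1
s16: b16⊕b17⊕b18⊕b19⊕b20⊕b21⊕b22⊕b23⊕b24⊕b25⊕b26⊕b27⊕b28⊕b29⊕b30⊕b31 = 0⊕0⊕0⊕0⊕0⊕1⊕0⊕1⊕1⊕0⊕0⊕0⊕1⊕0⊕0⊕0 = 0
Syndrome (s16...s1) = 01110 → position 14.
Overall parity (XOR of all 32 bits, including p0): 1⊕0⊕1⊕1⊕0⊕0⊕1⊕1⊕0⊕0⊕1⊕0⊕0⊕1⊕0⊕1⊕0⊕0⊕0⊕0⊕0⊕1⊕0⊕1⊕1⊕0⊕0⊕0⊕1⊕0⊕0⊕0 = 0
Overall=0, syndrome position=14 → double-bit error detected (uncorrectable).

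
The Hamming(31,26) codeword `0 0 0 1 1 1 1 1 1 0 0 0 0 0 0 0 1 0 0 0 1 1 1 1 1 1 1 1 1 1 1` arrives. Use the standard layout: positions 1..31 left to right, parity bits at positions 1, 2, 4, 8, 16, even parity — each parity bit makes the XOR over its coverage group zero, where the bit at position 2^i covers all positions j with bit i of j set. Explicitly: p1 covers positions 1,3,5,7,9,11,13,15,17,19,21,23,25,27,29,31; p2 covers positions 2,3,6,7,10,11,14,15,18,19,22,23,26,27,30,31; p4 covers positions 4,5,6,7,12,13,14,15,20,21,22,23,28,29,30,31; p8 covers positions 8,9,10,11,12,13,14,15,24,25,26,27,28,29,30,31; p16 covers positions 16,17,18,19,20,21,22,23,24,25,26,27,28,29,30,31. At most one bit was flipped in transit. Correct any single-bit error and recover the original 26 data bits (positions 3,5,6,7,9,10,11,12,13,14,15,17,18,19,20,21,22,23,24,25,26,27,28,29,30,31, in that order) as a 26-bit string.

s1: b1⊕b3⊕b5⊕b7⊕b9⊕b11⊕b13⊕b15⊕b17⊕b19⊕b21⊕b23⊕b25⊕b27⊕b29⊕b31 = 0⊕0⊕1⊕1⊕1⊕0⊕0⊕0⊕1⊕0⊕1⊕1⊕1⊕1⊕1⊕1 = 0
s2: b2⊕b3⊕b6⊕b7⊕b10⊕b11⊕b14⊕b15⊕b18⊕b19⊕b22⊕b23⊕b26⊕b27⊕b30⊕b31 = 0⊕0⊕1⊕1⊕0⊕0⊕0⊕0⊕0⊕0⊕1⊕1⊕1⊕1⊕1⊕1 = 0
s4: b4⊕b5⊕b6⊕b7⊕b12⊕b13⊕b14⊕b15⊕b20⊕b21⊕b22⊕b23⊕b28⊕b29⊕b30⊕b31 = 1⊕1⊕1⊕1⊕0⊕0⊕0⊕0⊕0⊕1⊕1⊕1⊕1⊕1⊕1⊕1 = 1
s8: b8⊕b9⊕b10⊕b11⊕b12⊕b13⊕b14⊕b15⊕b24⊕b25⊕b26⊕b27⊕b28⊕b29⊕b30⊕b31 = 1⊕1⊕0⊕0⊕0⊕0⊕0⊕0⊕1⊕1⊕1⊕1⊕1⊕1⊕1⊕1 = 0
s16: b16⊕b17⊕b18⊕b19⊕b20⊕b21⊕b22⊕b23⊕b24⊕b25⊕b26⊕b27⊕b28⊕b29⊕b30⊕b31 = 0⊕1⊕0⊕0⊕0⊕1⊕1⊕1⊕1⊕1⊕1⊕1⊕1⊕1⊕1⊕1 = 0
Syndrome (s16...s1) = 00100 → position 4.
Flip bit 4: corrected codeword = 0000111110000000100011111111111
Data bits at positions 3,5,6,7,9,10,11,12,13,14,15,17,18,19,20,21,22,23,24,25,26,27,28,29,30,31: 01111000000100011111111111

01111000000100011111111111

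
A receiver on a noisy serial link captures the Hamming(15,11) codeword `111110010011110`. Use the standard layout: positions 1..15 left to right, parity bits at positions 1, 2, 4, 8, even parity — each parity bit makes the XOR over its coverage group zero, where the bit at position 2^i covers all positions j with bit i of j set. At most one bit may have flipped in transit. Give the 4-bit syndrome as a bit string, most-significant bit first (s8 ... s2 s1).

1101

s1: b1⊕b3⊕b5⊕b7⊕b9⊕b11⊕b13⊕b15 = 1⊕1⊕1⊕0⊕0⊕1⊕1⊕0 = 1
s2: b2⊕b3⊕b6⊕b7⊕b10⊕b11⊕b14⊕b15 = 1⊕1⊕0⊕0⊕0⊕1⊕1⊕0 = 0
s4: b4⊕b5⊕b6⊕b7⊕b12⊕b13⊕b14⊕b15 = 1⊕1⊕0⊕0⊕1⊕1⊕1⊕0 = 1
s8: b8⊕b9⊕b10⊕b11⊕b12⊕b13⊕b14⊕b15 = 1⊕0⊕0⊕1⊕1⊕1⊕1⊕0 = 1
Syndrome (s8...s1) = 1101 → position 13.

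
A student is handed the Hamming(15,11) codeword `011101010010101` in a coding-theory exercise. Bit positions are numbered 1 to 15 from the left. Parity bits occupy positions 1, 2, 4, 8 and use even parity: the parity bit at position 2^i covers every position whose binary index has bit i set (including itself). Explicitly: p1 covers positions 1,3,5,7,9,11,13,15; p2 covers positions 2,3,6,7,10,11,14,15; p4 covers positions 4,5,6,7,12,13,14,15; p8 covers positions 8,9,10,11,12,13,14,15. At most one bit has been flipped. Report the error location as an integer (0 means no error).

s1: b1⊕b3⊕b5⊕b7⊕b9⊕b11⊕b13⊕b15 = 0⊕1⊕0⊕0⊕0⊕1⊕1⊕1 = 0
s2: b2⊕b3⊕b6⊕b7⊕b10⊕b11⊕b14⊕b15 = 1⊕1⊕1⊕0⊕0⊕1⊕0⊕1 = 1
s4: b4⊕b5⊕b6⊕b7⊕b12⊕b13⊕b14⊕b15 = 1⊕0⊕1⊕0⊕0⊕1⊕0⊕1 = 0
s8: b8⊕b9⊕b10⊕b11⊕b12⊕b13⊕b14⊕b15 = 1⊕0⊕0⊕1⊕0⊕1⊕0⊕1 = 0
Syndrome (s8...s1) = 0010 → position 2.

2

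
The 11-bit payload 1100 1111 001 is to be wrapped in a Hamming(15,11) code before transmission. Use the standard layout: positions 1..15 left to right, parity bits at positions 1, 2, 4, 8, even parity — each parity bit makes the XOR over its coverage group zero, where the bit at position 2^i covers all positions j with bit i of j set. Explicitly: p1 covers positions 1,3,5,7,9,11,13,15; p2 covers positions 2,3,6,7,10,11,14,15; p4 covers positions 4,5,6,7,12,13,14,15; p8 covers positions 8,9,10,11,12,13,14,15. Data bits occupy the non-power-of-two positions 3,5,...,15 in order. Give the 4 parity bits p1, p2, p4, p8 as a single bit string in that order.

Place data bits at non-power-of-two positions: b3=1, b5=1, b6=0, b7=0, b9=1, b10=1, b11=1, b12=1, b13=0, b14=0, b15=1.
p1 = XOR of data positions {3,5,7,9,11,13,15} = 1⊕1⊕0⊕1⊕1⊕0⊕1 = 1
p2 = XOR of data positions {3,6,7,10,11,14,15} = 1⊕0⊕0⊕1⊕1⊕0⊕1 = 0
p4 = XOR of data positions {5,6,7,12,13,14,15} = 1⊕0⊕0⊕1⊕0⊕0⊕1 = 1
p8 = XOR of data positions {9,10,11,12,13,14,15} = 1⊕1⊕1⊕1⊕0⊕0⊕1 = 1
Parity bits p1,p2,p4,p8 = 1011

1011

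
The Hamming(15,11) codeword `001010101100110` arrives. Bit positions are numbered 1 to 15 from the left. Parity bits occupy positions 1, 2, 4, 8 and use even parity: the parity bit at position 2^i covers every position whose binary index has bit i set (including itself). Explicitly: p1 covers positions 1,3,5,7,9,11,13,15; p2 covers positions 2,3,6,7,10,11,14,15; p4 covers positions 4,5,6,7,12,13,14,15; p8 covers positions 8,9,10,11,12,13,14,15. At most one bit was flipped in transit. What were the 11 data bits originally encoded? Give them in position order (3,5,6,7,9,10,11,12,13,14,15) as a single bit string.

s1: b1⊕b3⊕b5⊕b7⊕b9⊕b11⊕b13⊕b15 = 0⊕1⊕1⊕1⊕1⊕0⊕1⊕0 = 1
s2: b2⊕b3⊕b6⊕b7⊕b10⊕b11⊕b14⊕b15 = 0⊕1⊕0⊕1⊕1⊕0⊕1⊕0 = 0
s4: b4⊕b5⊕b6⊕b7⊕b12⊕b13⊕b14⊕b15 = 0⊕1⊕0⊕1⊕0⊕1⊕1⊕0 = 0
s8: b8⊕b9⊕b10⊕b11⊕b12⊕b13⊕b14⊕b15 = 0⊕1⊕1⊕0⊕0⊕1⊕1⊕0 = 0
Syndrome (s8...s1) = 0001 → position 1.
Flip bit 1: corrected codeword = 101010101100110
Data bits at positions 3,5,6,7,9,10,11,12,13,14,15: 11011100110

11011100110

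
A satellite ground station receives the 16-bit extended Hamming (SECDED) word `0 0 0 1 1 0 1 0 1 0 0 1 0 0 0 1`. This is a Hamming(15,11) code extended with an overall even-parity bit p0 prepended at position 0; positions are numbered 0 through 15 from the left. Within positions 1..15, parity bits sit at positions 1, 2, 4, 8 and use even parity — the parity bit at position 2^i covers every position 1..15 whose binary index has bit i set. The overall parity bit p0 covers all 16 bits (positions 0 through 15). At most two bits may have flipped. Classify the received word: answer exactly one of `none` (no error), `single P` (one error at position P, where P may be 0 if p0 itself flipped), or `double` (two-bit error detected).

double

s1: b1⊕b3⊕b5⊕b7⊕b9⊕b11⊕b13⊕b15 = 0⊕1⊕0⊕0⊕0⊕1⊕0⊕1 = 1
s2: b2⊕b3⊕b6⊕b7⊕b10⊕b11⊕b14⊕b15 = 0⊕1⊕1⊕0⊕0⊕1⊕0⊕1 = 0
s4: b4⊕b5⊕b6⊕b7⊕b12⊕b13⊕b14⊕b15 = 1⊕0⊕1⊕0⊕0⊕0⊕0⊕1 = 1
s8: b8⊕b9⊕b10⊕b11⊕b12⊕b13⊕b14⊕b15 = 1⊕0⊕0⊕1⊕0⊕0⊕0⊕1 = 1
Syndrome (s8...s1) = 1101 → position 13.
Overall parity (XOR of all 16 bits, including p0): 0⊕0⊕0⊕1⊕1⊕0⊕1⊕0⊕1⊕0⊕0⊕1⊕0⊕0⊕0⊕1 = 0
Overall=0, syndrome position=13 → double-bit error detected (uncorrectable).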